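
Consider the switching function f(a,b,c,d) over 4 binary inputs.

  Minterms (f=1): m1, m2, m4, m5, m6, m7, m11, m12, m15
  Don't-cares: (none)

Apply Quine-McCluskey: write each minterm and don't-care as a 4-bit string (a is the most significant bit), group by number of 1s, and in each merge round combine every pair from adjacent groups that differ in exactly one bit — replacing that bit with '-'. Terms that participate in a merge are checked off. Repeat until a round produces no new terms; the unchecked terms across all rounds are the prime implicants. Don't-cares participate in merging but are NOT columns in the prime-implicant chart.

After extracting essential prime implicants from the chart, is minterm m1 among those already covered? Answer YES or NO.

YES

Round 0: 0001✓ 0010✓ 0100✓ 0101✓ 0110✓ 0111✓ 1011✓ 1100✓ 1111✓
Round 1: -100 -111 0-01 0-10 01-0✓ 01-1✓ 010-✓ 011-✓ 1-11
Round 2: 01--
PIs = {-100, -111, 0-01, 0-10, 01--, 1-11}
Coverage chart:
  m1: 0-01 ←essential
  m2: 0-10 ←essential
  m4: -100,01--
  m5: 0-01,01--
  m6: 0-10,01--
  m7: -111,01--
  m11: 1-11 ←essential
  m12: -100 ←essential
  m15: -111,1-11
Essential: -100, 0-01, 0-10, 1-11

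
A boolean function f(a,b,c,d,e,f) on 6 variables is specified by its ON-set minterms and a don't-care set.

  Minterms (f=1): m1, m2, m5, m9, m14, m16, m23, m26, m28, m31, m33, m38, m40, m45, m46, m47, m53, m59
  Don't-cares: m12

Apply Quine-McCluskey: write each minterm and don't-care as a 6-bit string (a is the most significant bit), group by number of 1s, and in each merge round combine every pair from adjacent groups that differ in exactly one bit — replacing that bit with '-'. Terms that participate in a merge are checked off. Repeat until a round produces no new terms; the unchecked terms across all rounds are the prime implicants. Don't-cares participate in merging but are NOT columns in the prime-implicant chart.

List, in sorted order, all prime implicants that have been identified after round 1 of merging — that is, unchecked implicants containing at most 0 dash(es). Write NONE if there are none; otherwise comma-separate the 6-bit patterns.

Round 0: 000001✓ 000010 000101✓ 001001✓ 001100✓ 001110✓ 010000 010111✓ 011010 011100✓ 011111✓ 100001✓ 100110✓ 101000 101101✓ 101110✓ 101111✓ 110101 111011
Round 1: -00001 -01110 0-1100 00-001 000-01 0011-0 01-111 10-110 1011-1 10111-
PIs = {-00001, -01110, 0-1100, 00-001, 000-01, 000010, 0011-0, 01-111, 010000, 011010, 10-110, 101000, 1011-1, 10111-, 110101, 111011}

000010, 010000, 011010, 101000, 110101, 111011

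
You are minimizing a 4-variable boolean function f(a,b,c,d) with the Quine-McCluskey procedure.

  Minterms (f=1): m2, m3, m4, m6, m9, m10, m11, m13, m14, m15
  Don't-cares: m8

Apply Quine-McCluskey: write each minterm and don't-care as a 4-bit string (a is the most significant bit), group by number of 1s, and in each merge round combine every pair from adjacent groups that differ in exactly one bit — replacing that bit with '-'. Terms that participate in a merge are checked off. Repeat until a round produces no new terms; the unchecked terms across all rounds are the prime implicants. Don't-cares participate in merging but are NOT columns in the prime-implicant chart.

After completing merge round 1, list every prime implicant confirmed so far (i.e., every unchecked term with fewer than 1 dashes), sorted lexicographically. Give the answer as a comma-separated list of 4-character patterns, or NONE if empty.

[col 0] 0010*, 0011*, 0100*, 0110*, 1000*, 1001*, 1010*, 1011*, 1101*, 1110*, 1111*
[col 1] -010*, -011*, -110*, 0-10*, 001-*, 01-0, 1-01*, 1-10*, 1-11*, 10-0*, 10-1*, 100-*, 101-*, 11-1*, 111-*
[col 2] --10, -01-, 1--1, 1-1-, 10--
Prime implicants: --10, -01-, 01-0, 1--1, 1-1-, 10--

NONE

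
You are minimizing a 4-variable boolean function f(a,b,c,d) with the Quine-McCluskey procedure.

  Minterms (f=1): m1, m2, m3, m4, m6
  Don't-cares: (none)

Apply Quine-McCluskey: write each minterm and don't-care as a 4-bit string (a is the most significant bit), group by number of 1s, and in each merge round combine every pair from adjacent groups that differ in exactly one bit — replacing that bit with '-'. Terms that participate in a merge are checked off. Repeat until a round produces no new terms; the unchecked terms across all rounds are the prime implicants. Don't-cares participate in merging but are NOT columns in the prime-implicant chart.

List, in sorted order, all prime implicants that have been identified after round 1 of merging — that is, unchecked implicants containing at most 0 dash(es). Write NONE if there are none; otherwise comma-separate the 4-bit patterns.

NONE

size-2^0 implicants → 0001(✓)  0010(✓)  0011(✓)  0100(✓)  0110(✓)
size-2^1 implicants → 0-10  00-1  001-  01-0
Unchecked terms (primes): 0-10, 00-1, 001-, 01-0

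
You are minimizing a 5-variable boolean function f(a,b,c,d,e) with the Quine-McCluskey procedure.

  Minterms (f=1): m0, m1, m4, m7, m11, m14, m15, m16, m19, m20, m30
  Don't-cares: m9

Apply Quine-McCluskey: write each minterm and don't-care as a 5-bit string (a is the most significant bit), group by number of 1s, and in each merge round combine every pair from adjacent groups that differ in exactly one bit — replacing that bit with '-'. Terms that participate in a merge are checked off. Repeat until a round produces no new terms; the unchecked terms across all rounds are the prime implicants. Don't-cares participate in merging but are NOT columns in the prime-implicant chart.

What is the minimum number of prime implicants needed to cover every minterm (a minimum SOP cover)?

size-2^0 implicants → 00000(✓)  00001(✓)  00100(✓)  00111(✓)  01001(✓)  01011(✓)  01110(✓)  01111(✓)  10000(✓)  10011  10100(✓)  11110(✓)
size-2^1 implicants → -0000(✓)  -0100(✓)  -1110  0-001  0-111  00-00(✓)  0000-  01-11  010-1  0111-  10-00(✓)
size-2^2 implicants → -0-00
Unchecked terms (primes): -0-00, -1110, 0-001, 0-111, 0000-, 01-11, 010-1, 0111-, 10011
Minterm coverage:
  m0 ⊆ -0-00,0000-
  m1 ⊆ 0-001,0000-
  m4 ⊆ -0-00 [E]
  m7 ⊆ 0-111 [E]
  m11 ⊆ 01-11,010-1
  m14 ⊆ -1110,0111-
  m15 ⊆ 0-111,01-11,0111-
  m16 ⊆ -0-00 [E]
  m19 ⊆ 10011 [E]
  m20 ⊆ -0-00 [E]
  m30 ⊆ -1110 [E]
E = {-0-00, -1110, 0-111, 10011}
Petrick residual → 0-001, 01-11
Cover = b'd'e' + bcde' + a'c'd'e + a'cde + a'bde + ab'c'de  |cover|=6

6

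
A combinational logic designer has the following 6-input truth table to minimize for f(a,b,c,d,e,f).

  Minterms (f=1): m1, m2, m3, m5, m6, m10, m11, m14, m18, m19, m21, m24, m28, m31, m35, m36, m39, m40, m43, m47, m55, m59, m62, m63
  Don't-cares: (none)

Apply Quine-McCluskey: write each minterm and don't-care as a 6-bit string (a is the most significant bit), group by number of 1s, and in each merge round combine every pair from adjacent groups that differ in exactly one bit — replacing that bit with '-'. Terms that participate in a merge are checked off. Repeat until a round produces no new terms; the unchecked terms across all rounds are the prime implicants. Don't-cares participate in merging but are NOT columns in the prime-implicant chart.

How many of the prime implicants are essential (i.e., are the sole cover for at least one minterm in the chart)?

10

size-2^0 implicants → 000001(✓)  000010(✓)  000011(✓)  000101(✓)  000110(✓)  001010(✓)  001011(✓)  001110(✓)  010010(✓)  010011(✓)  010101(✓)  011000(✓)  011100(✓)  011111(✓)  100011(✓)  100100  100111(✓)  101000  101011(✓)  101111(✓)  110111(✓)  111011(✓)  111110(✓)  111111(✓)
size-2^1 implicants → -00011(✓)  -01011(✓)  -11111  0-0010(✓)  0-0011(✓)  0-0101  00-010(✓)  00-011(✓)  00-110(✓)  000-01  000-10(✓)  0000-1  00001-(✓)  001-10(✓)  00101-(✓)  01001-(✓)  011-00  1-0111(✓)  1-1011(✓)  1-1111(✓)  10-011(✓)  10-111(✓)  100-11(✓)  101-11(✓)  11-111(✓)  111-11(✓)  11111-
size-2^2 implicants → -0-011  0-001-  00--10  00-01-  1--111  1-1-11  10--11
Unchecked terms (primes): -0-011, -11111, 0-001-, 0-0101, 00--10, 00-01-, 000-01, 0000-1, 011-00, 1--111, 1-1-11, 10--11, 100100, 101000, 11111-
Minterm coverage:
  m1 ⊆ 000-01,0000-1
  m2 ⊆ 0-001-,00--10,00-01-
  m3 ⊆ -0-011,0-001-,00-01-,0000-1
  m5 ⊆ 0-0101,000-01
  m6 ⊆ 00--10 [E]
  m10 ⊆ 00--10,00-01-
  m11 ⊆ -0-011,00-01-
  m14 ⊆ 00--10 [E]
  m18 ⊆ 0-001- [E]
  m19 ⊆ 0-001- [E]
  m21 ⊆ 0-0101 [E]
  m24 ⊆ 011-00 [E]
  m28 ⊆ 011-00 [E]
  m31 ⊆ -11111 [E]
  m35 ⊆ -0-011,10--11
  m36 ⊆ 100100 [E]
  m39 ⊆ 1--111,10--11
  m40 ⊆ 101000 [E]
  m43 ⊆ -0-011,1-1-11,10--11
  m47 ⊆ 1--111,1-1-11,10--11
  m55 ⊆ 1--111 [E]
  m59 ⊆ 1-1-11 [E]
  m62 ⊆ 11111- [E]
  m63 ⊆ -11111,1--111,1-1-11,11111-
E = {-11111, 0-001-, 0-0101, 00--10, 011-00, 1--111, 1-1-11, 100100, 101000, 11111-}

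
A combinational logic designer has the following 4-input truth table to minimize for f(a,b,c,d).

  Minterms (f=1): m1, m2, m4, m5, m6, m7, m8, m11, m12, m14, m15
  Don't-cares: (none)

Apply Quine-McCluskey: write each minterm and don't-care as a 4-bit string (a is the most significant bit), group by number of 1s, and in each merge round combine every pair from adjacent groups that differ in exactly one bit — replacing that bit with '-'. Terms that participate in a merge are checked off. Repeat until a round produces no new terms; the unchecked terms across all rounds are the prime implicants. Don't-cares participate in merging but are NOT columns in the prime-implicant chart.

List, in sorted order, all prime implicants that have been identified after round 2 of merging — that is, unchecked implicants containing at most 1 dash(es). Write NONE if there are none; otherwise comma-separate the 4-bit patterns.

0-01, 0-10, 1-00, 1-11

Round 0: 0001✓ 0010✓ 0100✓ 0101✓ 0110✓ 0111✓ 1000✓ 1011✓ 1100✓ 1110✓ 1111✓
Round 1: -100✓ -110✓ -111✓ 0-01 0-10 01-0✓ 01-1✓ 010-✓ 011-✓ 1-00 1-11 11-0✓ 111-✓
Round 2: -1-0 -11- 01--
PIs = {-1-0, -11-, 0-01, 0-10, 01--, 1-00, 1-11}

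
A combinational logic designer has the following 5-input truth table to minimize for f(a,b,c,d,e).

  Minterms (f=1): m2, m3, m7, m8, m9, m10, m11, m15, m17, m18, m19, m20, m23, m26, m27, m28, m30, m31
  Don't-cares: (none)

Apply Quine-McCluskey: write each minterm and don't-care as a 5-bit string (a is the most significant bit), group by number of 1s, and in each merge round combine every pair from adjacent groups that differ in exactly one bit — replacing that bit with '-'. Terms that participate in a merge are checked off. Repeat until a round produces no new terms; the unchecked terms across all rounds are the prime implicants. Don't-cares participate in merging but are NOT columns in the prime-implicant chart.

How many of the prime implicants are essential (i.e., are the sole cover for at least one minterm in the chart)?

5

size-2^0 implicants → 00010(✓)  00011(✓)  00111(✓)  01000(✓)  01001(✓)  01010(✓)  01011(✓)  01111(✓)  10001(✓)  10010(✓)  10011(✓)  10100(✓)  10111(✓)  11010(✓)  11011(✓)  11100(✓)  11110(✓)  11111(✓)
size-2^1 implicants → -0010(✓)  -0011(✓)  -0111(✓)  -1010(✓)  -1011(✓)  -1111(✓)  0-010(✓)  0-011(✓)  0-111(✓)  00-11(✓)  0001-(✓)  01-11(✓)  010-0(✓)  010-1(✓)  0100-(✓)  0101-(✓)  1-010(✓)  1-011(✓)  1-100  1-111(✓)  10-11(✓)  100-1  1001-(✓)  11-10(✓)  11-11(✓)  1101-(✓)  111-0  1111-(✓)
size-2^2 implicants → --010(✓)  --011(✓)  --111(✓)  -0-11(✓)  -001-(✓)  -1-11(✓)  -101-(✓)  0--11(✓)  0-01-(✓)  010--  1--11(✓)  1-01-(✓)  11-1-
size-2^3 implicants → ---11  --01-
Unchecked terms (primes): ---11, --01-, 010--, 1-100, 100-1, 11-1-, 111-0
Minterm coverage:
  m2 ⊆ --01- [E]
  m3 ⊆ ---11,--01-
  m7 ⊆ ---11 [E]
  m8 ⊆ 010-- [E]
  m9 ⊆ 010-- [E]
  m10 ⊆ --01-,010--
  m11 ⊆ ---11,--01-,010--
  m15 ⊆ ---11 [E]
  m17 ⊆ 100-1 [E]
  m18 ⊆ --01- [E]
  m19 ⊆ ---11,--01-,100-1
  m20 ⊆ 1-100 [E]
  m23 ⊆ ---11 [E]
  m26 ⊆ --01-,11-1-
  m27 ⊆ ---11,--01-,11-1-
  m28 ⊆ 1-100,111-0
  m30 ⊆ 11-1-,111-0
  m31 ⊆ ---11,11-1-
E = {---11, --01-, 010--, 1-100, 100-1}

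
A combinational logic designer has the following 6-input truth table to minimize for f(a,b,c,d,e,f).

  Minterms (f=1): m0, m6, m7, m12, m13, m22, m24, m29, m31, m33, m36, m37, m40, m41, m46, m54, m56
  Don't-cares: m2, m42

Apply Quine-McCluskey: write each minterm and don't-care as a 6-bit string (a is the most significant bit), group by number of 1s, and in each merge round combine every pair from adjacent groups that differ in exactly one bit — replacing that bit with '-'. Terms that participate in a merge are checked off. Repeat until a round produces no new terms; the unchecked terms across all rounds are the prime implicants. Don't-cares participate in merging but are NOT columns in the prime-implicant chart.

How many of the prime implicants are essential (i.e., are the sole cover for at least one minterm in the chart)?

8

Round 0: 000000✓ 000010✓ 000110✓ 000111✓ 001100✓ 001101✓ 010110✓ 011000✓ 011101✓ 011111✓ 100001✓ 100100✓ 100101✓ 101000✓ 101001✓ 101010✓ 101110✓ 110110✓ 111000✓
Round 1: -10110 -11000 0-0110 0-1101 000-10 0000-0 00011- 00110- 0111-1 1-1000 10-001 100-01 10010- 101-10 1010-0 10100-
PIs = {-10110, -11000, 0-0110, 0-1101, 000-10, 0000-0, 00011-, 00110-, 0111-1, 1-1000, 10-001, 100-01, 10010-, 101-10, 1010-0, 10100-}
Coverage chart:
  m0: 0000-0 ←essential
  m6: 0-0110,000-10,00011-
  m7: 00011- ←essential
  m12: 00110- ←essential
  m13: 0-1101,00110-
  m22: -10110,0-0110
  m24: -11000 ←essential
  m29: 0-1101,0111-1
  m31: 0111-1 ←essential
  m33: 10-001,100-01
  m36: 10010- ←essential
  m37: 100-01,10010-
  m40: 1-1000,1010-0,10100-
  m41: 10-001,10100-
  m46: 101-10 ←essential
  m54: -10110 ←essential
  m56: -11000,1-1000
Essential: -10110, -11000, 0000-0, 00011-, 00110-, 0111-1, 10010-, 101-10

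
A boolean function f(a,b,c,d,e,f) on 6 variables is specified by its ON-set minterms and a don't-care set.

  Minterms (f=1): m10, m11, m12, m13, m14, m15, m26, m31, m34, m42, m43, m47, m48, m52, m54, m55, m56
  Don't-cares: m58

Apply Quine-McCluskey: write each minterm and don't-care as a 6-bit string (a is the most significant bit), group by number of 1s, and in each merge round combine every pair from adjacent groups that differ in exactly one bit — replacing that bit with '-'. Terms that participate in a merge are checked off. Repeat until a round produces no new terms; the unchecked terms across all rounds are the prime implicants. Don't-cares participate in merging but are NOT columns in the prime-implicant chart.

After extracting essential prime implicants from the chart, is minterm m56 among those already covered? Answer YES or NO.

[col 0] 001010*, 001011*, 001100*, 001101*, 001110*, 001111*, 011010*, 011111*, 100010*, 101010*, 101011*, 101111*, 110000*, 110100*, 110110*, 110111*, 111000*, 111010*
[col 1] -01010*, -01011*, -01111*, -11010*, 0-1010*, 0-1111, 001-10*, 001-11*, 00101-*, 0011-0*, 0011-1*, 00110-*, 00111-*, 1-1010*, 10-010, 101-11*, 10101-*, 11-000, 110-00, 1101-0, 11011-, 1110-0
[col 2] --1010, -01-11, -0101-, 001-1-, 0011--
Prime implicants: --1010, -01-11, -0101-, 0-1111, 001-1-, 0011--, 10-010, 11-000, 110-00, 1101-0, 11011-, 1110-0
PI chart (minterm → PIs covering it):
  10 | --1010,-0101-,001-1-
  11 | -01-11,-0101-,001-1-
  12 | 0011--  (sole → essential)
  13 | 0011--  (sole → essential)
  14 | 001-1-,0011--
  15 | -01-11,0-1111,001-1-,0011--
  26 | --1010  (sole → essential)
  31 | 0-1111  (sole → essential)
  34 | 10-010  (sole → essential)
  42 | --1010,-0101-,10-010
  43 | -01-11,-0101-
  47 | -01-11  (sole → essential)
  48 | 11-000,110-00
  52 | 110-00,1101-0
  54 | 1101-0,11011-
  55 | 11011-  (sole → essential)
  56 | 11-000,1110-0
Essential prime implicants: --1010, -01-11, 0-1111, 0011--, 10-010, 11011-

NO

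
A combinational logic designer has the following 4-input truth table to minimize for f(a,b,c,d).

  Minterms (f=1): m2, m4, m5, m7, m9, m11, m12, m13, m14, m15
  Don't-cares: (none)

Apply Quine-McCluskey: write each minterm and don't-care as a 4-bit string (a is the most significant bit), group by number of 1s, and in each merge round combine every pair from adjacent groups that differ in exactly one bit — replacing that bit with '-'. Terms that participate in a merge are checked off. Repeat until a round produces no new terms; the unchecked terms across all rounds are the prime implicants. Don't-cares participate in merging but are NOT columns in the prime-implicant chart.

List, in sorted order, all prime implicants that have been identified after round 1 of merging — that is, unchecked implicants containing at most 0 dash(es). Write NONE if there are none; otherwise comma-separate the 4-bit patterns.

Round 0: 0010 0100✓ 0101✓ 0111✓ 1001✓ 1011✓ 1100✓ 1101✓ 1110✓ 1111✓
Round 1: -100✓ -101✓ -111✓ 01-1✓ 010-✓ 1-01✓ 1-11✓ 10-1✓ 11-0✓ 11-1✓ 110-✓ 111-✓
Round 2: -1-1 -10- 1--1 11--
PIs = {-1-1, -10-, 0010, 1--1, 11--}

0010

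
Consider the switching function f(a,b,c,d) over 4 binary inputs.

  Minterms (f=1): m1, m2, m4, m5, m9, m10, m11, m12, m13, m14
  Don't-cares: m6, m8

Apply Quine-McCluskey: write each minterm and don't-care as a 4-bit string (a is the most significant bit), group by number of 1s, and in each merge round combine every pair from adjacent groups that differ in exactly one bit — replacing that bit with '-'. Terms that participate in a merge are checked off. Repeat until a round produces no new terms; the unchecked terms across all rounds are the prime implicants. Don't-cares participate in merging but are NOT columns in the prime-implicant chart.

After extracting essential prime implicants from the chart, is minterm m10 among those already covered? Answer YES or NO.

YES

size-2^0 implicants → 0001(✓)  0010(✓)  0100(✓)  0101(✓)  0110(✓)  1000(✓)  1001(✓)  1010(✓)  1011(✓)  1100(✓)  1101(✓)  1110(✓)
size-2^1 implicants → -001(✓)  -010(✓)  -100(✓)  -101(✓)  -110(✓)  0-01(✓)  0-10(✓)  01-0(✓)  010-(✓)  1-00(✓)  1-01(✓)  1-10(✓)  10-0(✓)  10-1(✓)  100-(✓)  101-(✓)  11-0(✓)  110-(✓)
size-2^2 implicants → --01  --10  -1-0  -10-  1--0  1-0-  10--
Unchecked terms (primes): --01, --10, -1-0, -10-, 1--0, 1-0-, 10--
Minterm coverage:
  m1 ⊆ --01 [E]
  m2 ⊆ --10 [E]
  m4 ⊆ -1-0,-10-
  m5 ⊆ --01,-10-
  m9 ⊆ --01,1-0-,10--
  m10 ⊆ --10,1--0,10--
  m11 ⊆ 10-- [E]
  m12 ⊆ -1-0,-10-,1--0,1-0-
  m13 ⊆ --01,-10-,1-0-
  m14 ⊆ --10,-1-0,1--0
E = {--01, --10, 10--}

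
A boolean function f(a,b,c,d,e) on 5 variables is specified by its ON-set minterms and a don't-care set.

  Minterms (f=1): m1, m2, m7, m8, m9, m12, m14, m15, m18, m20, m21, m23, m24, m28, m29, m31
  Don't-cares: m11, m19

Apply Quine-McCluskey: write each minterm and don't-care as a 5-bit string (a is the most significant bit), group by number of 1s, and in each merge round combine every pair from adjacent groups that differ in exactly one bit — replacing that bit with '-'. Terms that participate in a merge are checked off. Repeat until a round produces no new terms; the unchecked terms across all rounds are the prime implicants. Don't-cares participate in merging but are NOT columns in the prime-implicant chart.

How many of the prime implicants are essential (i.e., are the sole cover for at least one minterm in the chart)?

5

[col 0] 00001*, 00010*, 00111*, 01000*, 01001*, 01011*, 01100*, 01110*, 01111*, 10010*, 10011*, 10100*, 10101*, 10111*, 11000*, 11100*, 11101*, 11111*
[col 1] -0010, -0111*, -1000*, -1100*, -1111*, 0-001, 0-111*, 01-00*, 01-11, 010-1, 0100-, 011-0, 0111-, 1-100*, 1-101*, 1-111*, 10-11, 1001-, 101-1*, 1010-*, 11-00*, 111-1*, 1110-*
[col 2] --111, -1-00, 1-1-1, 1-10-
Prime implicants: --111, -0010, -1-00, 0-001, 01-11, 010-1, 0100-, 011-0, 0111-, 1-1-1, 1-10-, 10-11, 1001-
PI chart (minterm → PIs covering it):
  1 | 0-001  (sole → essential)
  2 | -0010  (sole → essential)
  7 | --111  (sole → essential)
  8 | -1-00,0100-
  9 | 0-001,010-1,0100-
  12 | -1-00,011-0
  14 | 011-0,0111-
  15 | --111,01-11,0111-
  18 | -0010,1001-
  20 | 1-10-  (sole → essential)
  21 | 1-1-1,1-10-
  23 | --111,1-1-1,10-11
  24 | -1-00  (sole → essential)
  28 | -1-00,1-10-
  29 | 1-1-1,1-10-
  31 | --111,1-1-1
Essential prime implicants: --111, -0010, -1-00, 0-001, 1-10-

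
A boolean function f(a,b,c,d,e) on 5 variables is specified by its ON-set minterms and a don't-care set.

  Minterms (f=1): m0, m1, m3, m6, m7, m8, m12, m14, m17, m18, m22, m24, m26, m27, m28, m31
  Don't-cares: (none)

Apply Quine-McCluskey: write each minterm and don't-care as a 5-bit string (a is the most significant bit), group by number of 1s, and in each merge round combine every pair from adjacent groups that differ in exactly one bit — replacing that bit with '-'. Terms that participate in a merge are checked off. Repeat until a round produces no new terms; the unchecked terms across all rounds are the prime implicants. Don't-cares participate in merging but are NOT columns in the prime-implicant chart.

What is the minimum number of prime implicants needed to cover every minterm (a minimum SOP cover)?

[col 0] 00000*, 00001*, 00011*, 00110*, 00111*, 01000*, 01100*, 01110*, 10001*, 10010*, 10110*, 11000*, 11010*, 11011*, 11100*, 11111*
[col 1] -0001, -0110, -1000*, -1100*, 0-000, 0-110, 00-11, 000-1, 0000-, 0011-, 01-00*, 011-0, 1-010, 10-10, 11-00*, 11-11, 110-0, 1101-
[col 2] -1-00
Prime implicants: -0001, -0110, -1-00, 0-000, 0-110, 00-11, 000-1, 0000-, 0011-, 011-0, 1-010, 10-10, 11-11, 110-0, 1101-
PI chart (minterm → PIs covering it):
  0 | 0-000,0000-
  1 | -0001,000-1,0000-
  3 | 00-11,000-1
  6 | -0110,0-110,0011-
  7 | 00-11,0011-
  8 | -1-00,0-000
  12 | -1-00,011-0
  14 | 0-110,011-0
  17 | -0001  (sole → essential)
  18 | 1-010,10-10
  22 | -0110,10-10
  24 | -1-00,110-0
  26 | 1-010,110-0,1101-
  27 | 11-11,1101-
  28 | -1-00  (sole → essential)
  31 | 11-11  (sole → essential)
Essential prime implicants: -0001, -1-00, 11-11
Petrick residual → -0110, 0-000, 0-110, 00-11, 1-010
Minimum SOP uses 8 PIs: b'c'd'e + b'cde' + bd'e' + a'c'd'e' + a'cde' + a'b'de + ac'de' + abde

8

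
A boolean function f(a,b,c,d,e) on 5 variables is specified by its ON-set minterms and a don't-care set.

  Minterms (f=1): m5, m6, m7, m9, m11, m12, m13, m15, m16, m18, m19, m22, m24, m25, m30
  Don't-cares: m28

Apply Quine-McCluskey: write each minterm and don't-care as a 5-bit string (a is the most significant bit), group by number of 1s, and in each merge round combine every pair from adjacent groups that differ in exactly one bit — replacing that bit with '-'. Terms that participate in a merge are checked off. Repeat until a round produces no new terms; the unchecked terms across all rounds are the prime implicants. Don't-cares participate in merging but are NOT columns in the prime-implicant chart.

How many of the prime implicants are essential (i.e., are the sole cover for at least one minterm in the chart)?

size-2^0 implicants → 00101(✓)  00110(✓)  00111(✓)  01001(✓)  01011(✓)  01100(✓)  01101(✓)  01111(✓)  10000(✓)  10010(✓)  10011(✓)  10110(✓)  11000(✓)  11001(✓)  11100(✓)  11110(✓)
size-2^1 implicants → -0110  -1001  -1100  0-101(✓)  0-111(✓)  001-1(✓)  0011-  01-01(✓)  01-11(✓)  010-1(✓)  011-1(✓)  0110-  1-000  1-110  10-10  100-0  1001-  11-00  1100-  111-0
size-2^2 implicants → 0-1-1  01--1
Unchecked terms (primes): -0110, -1001, -1100, 0-1-1, 0011-, 01--1, 0110-, 1-000, 1-110, 10-10, 100-0, 1001-, 11-00, 1100-, 111-0
Minterm coverage:
  m5 ⊆ 0-1-1 [E]
  m6 ⊆ -0110,0011-
  m7 ⊆ 0-1-1,0011-
  m9 ⊆ -1001,01--1
  m11 ⊆ 01--1 [E]
  m12 ⊆ -1100,0110-
  m13 ⊆ 0-1-1,01--1,0110-
  m15 ⊆ 0-1-1,01--1
  m16 ⊆ 1-000,100-0
  m18 ⊆ 10-10,100-0,1001-
  m19 ⊆ 1001- [E]
  m22 ⊆ -0110,1-110,10-10
  m24 ⊆ 1-000,11-00,1100-
  m25 ⊆ -1001,1100-
  m30 ⊆ 1-110,111-0
E = {0-1-1, 01--1, 1001-}

3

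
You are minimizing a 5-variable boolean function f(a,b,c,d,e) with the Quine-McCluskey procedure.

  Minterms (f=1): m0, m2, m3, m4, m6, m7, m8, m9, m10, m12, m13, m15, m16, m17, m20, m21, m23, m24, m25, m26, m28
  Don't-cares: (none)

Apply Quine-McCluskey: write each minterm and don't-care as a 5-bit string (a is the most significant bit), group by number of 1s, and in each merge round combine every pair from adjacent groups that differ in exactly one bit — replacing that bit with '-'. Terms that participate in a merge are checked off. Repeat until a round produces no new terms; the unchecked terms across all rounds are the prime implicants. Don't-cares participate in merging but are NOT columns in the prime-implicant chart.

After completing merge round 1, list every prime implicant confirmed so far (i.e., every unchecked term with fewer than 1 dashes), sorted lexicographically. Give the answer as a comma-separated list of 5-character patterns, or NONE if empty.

NONE

[col 0] 00000*, 00010*, 00011*, 00100*, 00110*, 00111*, 01000*, 01001*, 01010*, 01100*, 01101*, 01111*, 10000*, 10001*, 10100*, 10101*, 10111*, 11000*, 11001*, 11010*, 11100*
[col 1] -0000*, -0100*, -0111, -1000*, -1001*, -1010*, -1100*, 0-000*, 0-010*, 0-100*, 0-111, 00-00*, 00-10*, 00-11*, 000-0*, 0001-*, 001-0*, 0011-*, 01-00*, 01-01*, 010-0*, 0100-*, 011-1, 0110-*, 1-000*, 1-001*, 1-100*, 10-00*, 10-01*, 1000-*, 101-1, 1010-*, 11-00*, 110-0*, 1100-*
[col 2] --000*, --100*, -0-00*, -1-00*, -10-0, -100-, 0--00*, 0-0-0, 00--0, 00-1-, 01-0-, 1--00*, 1-00-, 10-0-
[col 3] ---00
Prime implicants: ---00, -0111, -10-0, -100-, 0-0-0, 0-111, 00--0, 00-1-, 01-0-, 011-1, 1-00-, 10-0-, 101-1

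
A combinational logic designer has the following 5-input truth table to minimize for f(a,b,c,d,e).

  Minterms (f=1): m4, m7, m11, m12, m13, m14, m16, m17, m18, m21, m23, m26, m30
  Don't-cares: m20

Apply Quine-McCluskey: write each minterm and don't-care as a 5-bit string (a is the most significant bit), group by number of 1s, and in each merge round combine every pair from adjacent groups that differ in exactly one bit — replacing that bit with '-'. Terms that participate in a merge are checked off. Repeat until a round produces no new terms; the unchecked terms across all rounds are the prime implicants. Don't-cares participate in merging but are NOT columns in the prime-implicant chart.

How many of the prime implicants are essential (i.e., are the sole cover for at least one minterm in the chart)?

4

Round 0: 00100✓ 00111✓ 01011 01100✓ 01101✓ 01110✓ 10000✓ 10001✓ 10010✓ 10100✓ 10101✓ 10111✓ 11010✓ 11110✓
Round 1: -0100 -0111 -1110 0-100 011-0 0110- 1-010 10-00✓ 10-01✓ 100-0 1000-✓ 101-1 1010-✓ 11-10
Round 2: 10-0-
PIs = {-0100, -0111, -1110, 0-100, 01011, 011-0, 0110-, 1-010, 10-0-, 100-0, 101-1, 11-10}
Coverage chart:
  m4: -0100,0-100
  m7: -0111 ←essential
  m11: 01011 ←essential
  m12: 0-100,011-0,0110-
  m13: 0110- ←essential
  m14: -1110,011-0
  m16: 10-0-,100-0
  m17: 10-0- ←essential
  m18: 1-010,100-0
  m21: 10-0-,101-1
  m23: -0111,101-1
  m26: 1-010,11-10
  m30: -1110,11-10
Essential: -0111, 01011, 0110-, 10-0-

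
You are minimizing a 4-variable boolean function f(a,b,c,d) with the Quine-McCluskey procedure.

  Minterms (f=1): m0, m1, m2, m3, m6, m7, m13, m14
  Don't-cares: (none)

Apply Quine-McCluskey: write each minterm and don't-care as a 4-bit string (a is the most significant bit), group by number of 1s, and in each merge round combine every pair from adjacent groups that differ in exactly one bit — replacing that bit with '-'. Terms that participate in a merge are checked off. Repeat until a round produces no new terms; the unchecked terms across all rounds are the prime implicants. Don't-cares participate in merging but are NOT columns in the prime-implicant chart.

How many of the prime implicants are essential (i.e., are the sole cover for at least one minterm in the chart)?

4

size-2^0 implicants → 0000(✓)  0001(✓)  0010(✓)  0011(✓)  0110(✓)  0111(✓)  1101  1110(✓)
size-2^1 implicants → -110  0-10(✓)  0-11(✓)  00-0(✓)  00-1(✓)  000-(✓)  001-(✓)  011-(✓)
size-2^2 implicants → 0-1-  00--
Unchecked terms (primes): -110, 0-1-, 00--, 1101
Minterm coverage:
  m0 ⊆ 00-- [E]
  m1 ⊆ 00-- [E]
  m2 ⊆ 0-1-,00--
  m3 ⊆ 0-1-,00--
  m6 ⊆ -110,0-1-
  m7 ⊆ 0-1- [E]
  m13 ⊆ 1101 [E]
  m14 ⊆ -110 [E]
E = {-110, 0-1-, 00--, 1101}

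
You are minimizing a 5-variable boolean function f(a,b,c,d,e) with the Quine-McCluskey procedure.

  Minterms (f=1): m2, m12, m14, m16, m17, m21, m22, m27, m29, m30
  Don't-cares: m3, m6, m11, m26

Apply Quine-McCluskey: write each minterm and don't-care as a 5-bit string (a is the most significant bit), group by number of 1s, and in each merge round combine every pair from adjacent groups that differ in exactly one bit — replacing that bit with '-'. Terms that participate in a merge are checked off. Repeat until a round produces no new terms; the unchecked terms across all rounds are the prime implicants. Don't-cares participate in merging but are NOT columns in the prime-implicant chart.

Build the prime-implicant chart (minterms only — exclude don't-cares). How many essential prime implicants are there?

4

Round 0: 00010✓ 00011✓ 00110✓ 01011✓ 01100✓ 01110✓ 10000✓ 10001✓ 10101✓ 10110✓ 11010✓ 11011✓ 11101✓ 11110✓
Round 1: -0110✓ -1011 -1110✓ 0-011 0-110✓ 00-10 0001- 011-0 1-101 1-110✓ 10-01 1000- 11-10 1101-
Round 2: --110
PIs = {--110, -1011, 0-011, 00-10, 0001-, 011-0, 1-101, 10-01, 1000-, 11-10, 1101-}
Coverage chart:
  m2: 00-10,0001-
  m12: 011-0 ←essential
  m14: --110,011-0
  m16: 1000- ←essential
  m17: 10-01,1000-
  m21: 1-101,10-01
  m22: --110 ←essential
  m27: -1011,1101-
  m29: 1-101 ←essential
  m30: --110,11-10
Essential: --110, 011-0, 1-101, 1000-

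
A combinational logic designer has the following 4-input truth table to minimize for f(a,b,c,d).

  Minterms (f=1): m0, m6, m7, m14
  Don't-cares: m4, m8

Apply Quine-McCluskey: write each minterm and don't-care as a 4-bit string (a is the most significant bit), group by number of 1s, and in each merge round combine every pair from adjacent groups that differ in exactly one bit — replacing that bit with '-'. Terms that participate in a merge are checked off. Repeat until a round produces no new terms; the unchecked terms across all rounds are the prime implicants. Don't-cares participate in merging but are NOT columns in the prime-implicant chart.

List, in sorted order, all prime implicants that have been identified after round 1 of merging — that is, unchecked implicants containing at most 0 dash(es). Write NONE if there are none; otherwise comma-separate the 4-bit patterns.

Round 0: 0000✓ 0100✓ 0110✓ 0111✓ 1000✓ 1110✓
Round 1: -000 -110 0-00 01-0 011-
PIs = {-000, -110, 0-00, 01-0, 011-}

NONE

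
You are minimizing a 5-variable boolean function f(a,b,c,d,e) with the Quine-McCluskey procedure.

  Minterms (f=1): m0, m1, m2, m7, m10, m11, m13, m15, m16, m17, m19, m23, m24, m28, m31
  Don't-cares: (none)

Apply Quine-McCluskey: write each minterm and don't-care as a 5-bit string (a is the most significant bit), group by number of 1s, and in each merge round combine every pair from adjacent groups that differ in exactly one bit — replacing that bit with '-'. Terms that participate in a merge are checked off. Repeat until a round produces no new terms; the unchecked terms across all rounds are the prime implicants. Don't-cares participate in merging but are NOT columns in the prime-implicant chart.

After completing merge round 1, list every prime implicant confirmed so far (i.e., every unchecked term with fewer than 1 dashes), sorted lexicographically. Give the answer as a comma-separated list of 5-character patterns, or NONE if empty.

[col 0] 00000*, 00001*, 00010*, 00111*, 01010*, 01011*, 01101*, 01111*, 10000*, 10001*, 10011*, 10111*, 11000*, 11100*, 11111*
[col 1] -0000*, -0001*, -0111*, -1111*, 0-010, 0-111*, 000-0, 0000-*, 01-11, 0101-, 011-1, 1-000, 1-111*, 10-11, 100-1, 1000-*, 11-00
[col 2] --111, -000-
Prime implicants: --111, -000-, 0-010, 000-0, 01-11, 0101-, 011-1, 1-000, 10-11, 100-1, 11-00

NONE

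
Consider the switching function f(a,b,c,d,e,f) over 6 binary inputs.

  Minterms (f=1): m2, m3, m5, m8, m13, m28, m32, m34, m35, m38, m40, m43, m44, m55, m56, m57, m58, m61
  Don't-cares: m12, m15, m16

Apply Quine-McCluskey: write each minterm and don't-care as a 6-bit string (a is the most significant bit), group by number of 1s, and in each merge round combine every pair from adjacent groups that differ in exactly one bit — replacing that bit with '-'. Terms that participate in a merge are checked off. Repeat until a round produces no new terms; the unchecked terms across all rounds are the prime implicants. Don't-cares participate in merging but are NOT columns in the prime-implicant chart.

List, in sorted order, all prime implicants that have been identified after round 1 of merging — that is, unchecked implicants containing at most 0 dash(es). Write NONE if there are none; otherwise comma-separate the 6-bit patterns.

[col 0] 000010*, 000011*, 000101*, 001000*, 001100*, 001101*, 001111*, 010000, 011100*, 100000*, 100010*, 100011*, 100110*, 101000*, 101011*, 101100*, 110111, 111000*, 111001*, 111010*, 111101*
[col 1] -00010*, -00011*, -01000*, -01100*, 0-1100, 00-101, 00001-*, 001-00*, 0011-1, 00110-, 1-1000, 10-000, 10-011, 100-10, 1000-0, 10001-*, 101-00*, 111-01, 1110-0, 11100-
[col 2] -0001-, -01-00
Prime implicants: -0001-, -01-00, 0-1100, 00-101, 0011-1, 00110-, 010000, 1-1000, 10-000, 10-011, 100-10, 1000-0, 110111, 111-01, 1110-0, 11100-

010000, 110111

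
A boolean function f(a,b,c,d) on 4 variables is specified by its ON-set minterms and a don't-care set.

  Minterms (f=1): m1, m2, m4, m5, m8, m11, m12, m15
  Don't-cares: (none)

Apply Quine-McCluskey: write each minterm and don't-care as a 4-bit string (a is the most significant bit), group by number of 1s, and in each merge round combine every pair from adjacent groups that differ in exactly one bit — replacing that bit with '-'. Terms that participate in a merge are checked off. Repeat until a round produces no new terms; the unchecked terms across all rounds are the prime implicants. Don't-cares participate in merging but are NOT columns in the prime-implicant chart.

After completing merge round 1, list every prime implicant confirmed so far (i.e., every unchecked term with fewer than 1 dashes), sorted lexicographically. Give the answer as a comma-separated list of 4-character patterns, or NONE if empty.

0010

size-2^0 implicants → 0001(✓)  0010  0100(✓)  0101(✓)  1000(✓)  1011(✓)  1100(✓)  1111(✓)
size-2^1 implicants → -100  0-01  010-  1-00  1-11
Unchecked terms (primes): -100, 0-01, 0010, 010-, 1-00, 1-11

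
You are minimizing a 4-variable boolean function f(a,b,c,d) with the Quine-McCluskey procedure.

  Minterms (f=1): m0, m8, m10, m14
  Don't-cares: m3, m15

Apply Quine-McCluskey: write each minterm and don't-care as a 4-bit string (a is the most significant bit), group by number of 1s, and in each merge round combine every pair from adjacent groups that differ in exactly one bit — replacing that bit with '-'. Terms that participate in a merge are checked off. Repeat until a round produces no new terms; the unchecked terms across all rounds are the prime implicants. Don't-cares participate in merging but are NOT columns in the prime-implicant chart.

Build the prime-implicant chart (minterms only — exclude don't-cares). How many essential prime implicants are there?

[col 0] 0000*, 0011, 1000*, 1010*, 1110*, 1111*
[col 1] -000, 1-10, 10-0, 111-
Prime implicants: -000, 0011, 1-10, 10-0, 111-
PI chart (minterm → PIs covering it):
  0 | -000  (sole → essential)
  8 | -000,10-0
  10 | 1-10,10-0
  14 | 1-10,111-
Essential prime implicants: -000

1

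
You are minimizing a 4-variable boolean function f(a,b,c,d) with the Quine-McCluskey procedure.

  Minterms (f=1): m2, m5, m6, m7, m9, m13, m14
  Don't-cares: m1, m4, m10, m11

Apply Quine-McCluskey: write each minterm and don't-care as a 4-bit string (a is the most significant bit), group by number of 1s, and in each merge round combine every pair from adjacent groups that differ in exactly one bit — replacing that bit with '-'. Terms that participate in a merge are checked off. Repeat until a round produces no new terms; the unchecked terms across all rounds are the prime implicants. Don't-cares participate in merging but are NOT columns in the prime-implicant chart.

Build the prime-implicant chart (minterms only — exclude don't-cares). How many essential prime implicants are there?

size-2^0 implicants → 0001(✓)  0010(✓)  0100(✓)  0101(✓)  0110(✓)  0111(✓)  1001(✓)  1010(✓)  1011(✓)  1101(✓)  1110(✓)
size-2^1 implicants → -001(✓)  -010(✓)  -101(✓)  -110(✓)  0-01(✓)  0-10(✓)  01-0(✓)  01-1(✓)  010-(✓)  011-(✓)  1-01(✓)  1-10(✓)  10-1  101-
size-2^2 implicants → --01  --10  01--
Unchecked terms (primes): --01, --10, 01--, 10-1, 101-
Minterm coverage:
  m2 ⊆ --10 [E]
  m5 ⊆ --01,01--
  m6 ⊆ --10,01--
  m7 ⊆ 01-- [E]
  m9 ⊆ --01,10-1
  m13 ⊆ --01 [E]
  m14 ⊆ --10 [E]
E = {--01, --10, 01--}

3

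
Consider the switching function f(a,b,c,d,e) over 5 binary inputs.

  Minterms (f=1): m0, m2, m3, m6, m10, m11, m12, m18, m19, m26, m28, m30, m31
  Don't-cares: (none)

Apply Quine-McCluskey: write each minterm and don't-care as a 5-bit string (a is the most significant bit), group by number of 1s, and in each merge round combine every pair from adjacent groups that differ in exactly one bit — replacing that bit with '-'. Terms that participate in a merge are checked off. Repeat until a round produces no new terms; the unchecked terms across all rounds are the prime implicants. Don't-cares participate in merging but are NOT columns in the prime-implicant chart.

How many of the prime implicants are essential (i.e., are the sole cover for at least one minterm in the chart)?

[col 0] 00000*, 00010*, 00011*, 00110*, 01010*, 01011*, 01100*, 10010*, 10011*, 11010*, 11100*, 11110*, 11111*
[col 1] -0010*, -0011*, -1010*, -1100, 0-010*, 0-011*, 00-10, 000-0, 0001-*, 0101-*, 1-010*, 1001-*, 11-10, 111-0, 1111-
[col 2] --010, -001-, 0-01-
Prime implicants: --010, -001-, -1100, 0-01-, 00-10, 000-0, 11-10, 111-0, 1111-
PI chart (minterm → PIs covering it):
  0 | 000-0  (sole → essential)
  2 | --010,-001-,0-01-,00-10,000-0
  3 | -001-,0-01-
  6 | 00-10  (sole → essential)
  10 | --010,0-01-
  11 | 0-01-  (sole → essential)
  12 | -1100  (sole → essential)
  18 | --010,-001-
  19 | -001-  (sole → essential)
  26 | --010,11-10
  28 | -1100,111-0
  30 | 11-10,111-0,1111-
  31 | 1111-  (sole → essential)
Essential prime implicants: -001-, -1100, 0-01-, 00-10, 000-0, 1111-

6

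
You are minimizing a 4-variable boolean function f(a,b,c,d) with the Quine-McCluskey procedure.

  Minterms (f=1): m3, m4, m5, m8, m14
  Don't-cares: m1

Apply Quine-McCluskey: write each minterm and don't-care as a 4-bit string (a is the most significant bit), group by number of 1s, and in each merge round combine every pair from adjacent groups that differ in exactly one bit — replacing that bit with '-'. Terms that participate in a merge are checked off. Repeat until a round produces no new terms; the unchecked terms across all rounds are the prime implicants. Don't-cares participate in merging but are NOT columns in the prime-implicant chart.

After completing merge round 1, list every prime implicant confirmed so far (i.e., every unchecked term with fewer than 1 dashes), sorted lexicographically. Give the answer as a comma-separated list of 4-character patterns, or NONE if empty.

1000, 1110

size-2^0 implicants → 0001(✓)  0011(✓)  0100(✓)  0101(✓)  1000  1110
size-2^1 implicants → 0-01  00-1  010-
Unchecked terms (primes): 0-01, 00-1, 010-, 1000, 1110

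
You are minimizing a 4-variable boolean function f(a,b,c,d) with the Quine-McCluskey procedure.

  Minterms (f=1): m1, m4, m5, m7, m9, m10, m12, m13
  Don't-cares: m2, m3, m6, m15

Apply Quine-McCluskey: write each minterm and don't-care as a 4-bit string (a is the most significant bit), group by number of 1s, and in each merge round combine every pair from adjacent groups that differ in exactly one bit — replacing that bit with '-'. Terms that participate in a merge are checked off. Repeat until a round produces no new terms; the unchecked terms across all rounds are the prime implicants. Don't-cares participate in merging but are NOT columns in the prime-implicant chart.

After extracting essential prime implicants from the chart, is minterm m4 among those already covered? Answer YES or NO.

size-2^0 implicants → 0001(✓)  0010(✓)  0011(✓)  0100(✓)  0101(✓)  0110(✓)  0111(✓)  1001(✓)  1010(✓)  1100(✓)  1101(✓)  1111(✓)
size-2^1 implicants → -001(✓)  -010  -100(✓)  -101(✓)  -111(✓)  0-01(✓)  0-10(✓)  0-11(✓)  00-1(✓)  001-(✓)  01-0(✓)  01-1(✓)  010-(✓)  011-(✓)  1-01(✓)  11-1(✓)  110-(✓)
size-2^2 implicants → --01  -1-1  -10-  0--1  0-1-  01--
Unchecked terms (primes): --01, -010, -1-1, -10-, 0--1, 0-1-, 01--
Minterm coverage:
  m1 ⊆ --01,0--1
  m4 ⊆ -10-,01--
  m5 ⊆ --01,-1-1,-10-,0--1,01--
  m7 ⊆ -1-1,0--1,0-1-,01--
  m9 ⊆ --01 [E]
  m10 ⊆ -010 [E]
  m12 ⊆ -10- [E]
  m13 ⊆ --01,-1-1,-10-
E = {--01, -010, -10-}

YES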